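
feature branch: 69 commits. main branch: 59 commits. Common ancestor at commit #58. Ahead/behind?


Common ancestor: commit #58
feature commits after divergence: 69 - 58 = 11
main commits after divergence: 59 - 58 = 1
feature is 11 commits ahead of main
main is 1 commits ahead of feature

feature ahead: 11, main ahead: 1


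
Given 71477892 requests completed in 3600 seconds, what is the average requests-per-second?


Formula: throughput = requests / seconds
throughput = 71477892 / 3600
throughput = 19854.97 requests/second

19854.97 requests/second


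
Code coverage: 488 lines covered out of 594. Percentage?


Coverage = covered / total * 100
Coverage = 488 / 594 * 100
Coverage = 82.15%

82.15%


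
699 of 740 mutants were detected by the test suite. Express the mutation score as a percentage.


Mutation score = killed / total * 100
Mutation score = 699 / 740 * 100
Mutation score = 94.46%

94.46%


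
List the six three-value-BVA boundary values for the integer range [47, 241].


Range: [47, 241]
Boundaries: just below min, min, min+1, max-1, max, just above max
Values: [46, 47, 48, 240, 241, 242]

[46, 47, 48, 240, 241, 242]


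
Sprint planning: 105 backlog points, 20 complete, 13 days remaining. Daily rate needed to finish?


Formula: Required rate = Remaining points / Days left
Remaining = 105 - 20 = 85 points
Required rate = 85 / 13 = 6.54 points/day

6.54 points/day


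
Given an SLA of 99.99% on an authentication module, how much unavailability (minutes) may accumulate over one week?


Formula: allowed downtime = period * (100 - SLA) / 100
Period (week) = 10080 minutes
Unavailability fraction = (100 - 99.99) / 100
Allowed downtime = 10080 * (100 - 99.99) / 100
Allowed downtime = 1.008 minutes

1.008 minutes


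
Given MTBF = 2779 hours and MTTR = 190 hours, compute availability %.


Availability = MTBF / (MTBF + MTTR)
Availability = 2779 / (2779 + 190)
Availability = 2779 / 2969
Availability = 93.6005%

93.6005%


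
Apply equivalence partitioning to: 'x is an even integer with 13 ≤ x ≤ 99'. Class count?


Constraint: even integers in [13, 99]
Class 1: x < 13 — out-of-range invalid
Class 2: x in [13,99] but odd — wrong type invalid
Class 3: x in [13,99] and even — valid
Class 4: x > 99 — out-of-range invalid
Total equivalence classes: 4

4 equivalence classes


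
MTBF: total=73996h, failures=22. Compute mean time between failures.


Formula: MTBF = Total operating time / Number of failures
MTBF = 73996 / 22
MTBF = 3363.45 hours

3363.45 hours


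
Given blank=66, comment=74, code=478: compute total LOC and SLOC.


Total LOC = blank + comment + code
Total LOC = 66 + 74 + 478 = 618
SLOC (source only) = code = 478

Total LOC: 618, SLOC: 478


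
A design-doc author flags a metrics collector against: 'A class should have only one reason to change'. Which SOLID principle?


This describes the Single Responsibility Principle (SRP)

Single Responsibility Principle (SRP)


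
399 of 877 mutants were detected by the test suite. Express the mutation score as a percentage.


Mutation score = killed / total * 100
Mutation score = 399 / 877 * 100
Mutation score = 45.5%

45.5%


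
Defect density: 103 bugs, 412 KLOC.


Defect density = defects / KLOC
Defect density = 103 / 412
Defect density = 0.25 defects/KLOC

0.25 defects/KLOC


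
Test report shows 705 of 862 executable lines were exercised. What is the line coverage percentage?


Coverage = covered / total * 100
Coverage = 705 / 862 * 100
Coverage = 81.79%

81.79%


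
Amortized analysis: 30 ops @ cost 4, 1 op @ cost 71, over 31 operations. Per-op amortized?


Formula: Amortized cost = Total cost / Operations
Total cost = (30 * 4) + (1 * 71)
Total cost = 120 + 71 = 191
Amortized = 191 / 31 = 6.1613

6.1613


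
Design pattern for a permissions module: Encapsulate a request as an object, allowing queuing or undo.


This matches the Command pattern

Command


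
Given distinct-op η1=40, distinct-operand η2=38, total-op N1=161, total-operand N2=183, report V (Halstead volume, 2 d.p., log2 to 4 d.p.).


Formula: V = N * log2(η), where N = N1 + N2 and η = η1 + η2
η = 40 + 38 = 78
N = 161 + 183 = 344
log2(78) ≈ 6.2854
V = 344 * 6.2854 = 2162.18

2162.18


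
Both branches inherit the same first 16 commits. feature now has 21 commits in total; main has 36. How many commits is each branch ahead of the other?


Common ancestor: commit #16
feature commits after divergence: 21 - 16 = 5
main commits after divergence: 36 - 16 = 20
feature is 5 commits ahead of main
main is 20 commits ahead of feature

feature ahead: 5, main ahead: 20


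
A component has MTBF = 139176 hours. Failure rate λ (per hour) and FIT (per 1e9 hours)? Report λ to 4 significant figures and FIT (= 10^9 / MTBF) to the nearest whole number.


Formula: λ = 1 / MTBF; FIT = λ × 1e9 = 1e9 / MTBF
λ = 1 / 139176 ≈ 7.185e-06 failures/hour
FIT = 1e9 / 139176 ≈ 7185 failures per 1e9 hours (nearest whole number)

λ = 7.185e-06 /h, FIT = 7185


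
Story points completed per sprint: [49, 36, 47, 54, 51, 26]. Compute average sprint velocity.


Formula: Avg velocity = Total points / Number of sprints
Points: [49, 36, 47, 54, 51, 26]
Sum = 49 + 36 + 47 + 54 + 51 + 26 = 263
Avg velocity = 263 / 6 = 43.83 points/sprint

43.83 points/sprint


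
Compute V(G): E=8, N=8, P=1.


Formula: V(G) = E - N + 2P
V(G) = 8 - 8 + 2*1
V(G) = 0 + 2
V(G) = 2

2


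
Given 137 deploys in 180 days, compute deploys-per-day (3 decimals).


Formula: deployments per day = releases / days
= 137 / 180
= 0.761 deploys/day
(equivalently, 5.33 deploys/week)

0.761 deploys/day


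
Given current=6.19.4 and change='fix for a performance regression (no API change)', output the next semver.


Current: 6.19.4
Change category: 'fix for a performance regression (no API change)' → patch bump
SemVer rule: patch bump → increment PATCH (MAJOR and MINOR unchanged)
New: 6.19.5

6.19.5


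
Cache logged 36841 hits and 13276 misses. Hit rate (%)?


Formula: hit rate = hits / (hits + misses) * 100
hit rate = 36841 / (36841 + 13276) * 100
hit rate = 36841 / 50117 * 100
hit rate = 73.51%

73.51%


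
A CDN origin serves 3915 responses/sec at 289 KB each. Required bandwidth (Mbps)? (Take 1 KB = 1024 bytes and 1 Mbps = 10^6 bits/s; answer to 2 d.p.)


Formula: Mbps = payload_bytes * RPS * 8 / 1e6
Payload per request = 289 KB = 289 * 1024 = 295936 bytes
Total bytes/sec = 295936 * 3915 = 1158589440
Total bits/sec = 1158589440 * 8 = 9268715520
Mbps = 9268715520 / 1e6 = 9268.72

9268.72 Mbps


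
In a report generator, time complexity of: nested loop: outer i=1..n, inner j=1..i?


Reasoning: triangle: n(n+1)/2 ~ n^2/2
Complexity: O(n^2)

O(n^2)


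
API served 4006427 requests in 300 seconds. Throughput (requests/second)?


Formula: throughput = requests / seconds
throughput = 4006427 / 300
throughput = 13354.76 requests/second

13354.76 requests/second


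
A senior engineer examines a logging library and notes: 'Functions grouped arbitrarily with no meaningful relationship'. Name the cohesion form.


Reasoning: Worst: random grouping
Type: Coincidental cohesion

Coincidental cohesion


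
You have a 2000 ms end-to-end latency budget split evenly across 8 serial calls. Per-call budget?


Formula: per_stage = total_budget / stages
per_stage = 2000 / 8
per_stage = 250.0 ms

250.0 ms


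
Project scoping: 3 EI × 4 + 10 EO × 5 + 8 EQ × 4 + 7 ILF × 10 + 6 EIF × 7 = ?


UFP = EI*4 + EO*5 + EQ*4 + ILF*10 + EIF*7
UFP = 3*4 + 10*5 + 8*4 + 7*10 + 6*7
UFP = 12 + 50 + 32 + 70 + 42
UFP = 206

206


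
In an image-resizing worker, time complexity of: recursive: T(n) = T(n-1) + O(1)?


Reasoning: linear recursion with constant work per frame
Complexity: O(n)

O(n)


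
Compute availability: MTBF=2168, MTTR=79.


Availability = MTBF / (MTBF + MTTR)
Availability = 2168 / (2168 + 79)
Availability = 2168 / 2247
Availability = 96.4842%

96.4842%


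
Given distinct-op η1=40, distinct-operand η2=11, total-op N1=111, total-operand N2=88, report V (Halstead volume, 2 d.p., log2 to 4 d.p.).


Formula: V = N * log2(η), where N = N1 + N2 and η = η1 + η2
η = 40 + 11 = 51
N = 111 + 88 = 199
log2(51) ≈ 5.6724
V = 199 * 5.6724 = 1128.81

1128.81


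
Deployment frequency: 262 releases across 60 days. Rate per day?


Formula: deployments per day = releases / days
= 262 / 60
= 4.367 deploys/day
(equivalently, 30.57 deploys/week)

4.367 deploys/day


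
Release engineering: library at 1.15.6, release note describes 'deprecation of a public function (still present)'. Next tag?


Current: 1.15.6
Change category: 'deprecation of a public function (still present)' → minor bump
SemVer rule: minor bump → increment MINOR, reset PATCH to 0 (MAJOR unchanged)
New: 1.16.0

1.16.0


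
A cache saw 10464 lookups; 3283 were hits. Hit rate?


Formula: hit rate = hits / (hits + misses) * 100
hit rate = 3283 / (3283 + 7181) * 100
hit rate = 3283 / 10464 * 100
hit rate = 31.37%

31.37%


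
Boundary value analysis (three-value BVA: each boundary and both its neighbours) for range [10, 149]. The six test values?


Range: [10, 149]
Boundaries: just below min, min, min+1, max-1, max, just above max
Values: [9, 10, 11, 148, 149, 150]

[9, 10, 11, 148, 149, 150]


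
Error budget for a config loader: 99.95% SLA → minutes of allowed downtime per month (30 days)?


Formula: allowed downtime = period * (100 - SLA) / 100
Period (month (30 days)) = 43200 minutes
Unavailability fraction = (100 - 99.95) / 100
Allowed downtime = 43200 * (100 - 99.95) / 100
Allowed downtime = 21.6 minutes

21.6 minutes


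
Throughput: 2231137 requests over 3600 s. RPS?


Formula: throughput = requests / seconds
throughput = 2231137 / 3600
throughput = 619.76 requests/second

619.76 requests/second


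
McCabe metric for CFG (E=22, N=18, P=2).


Formula: V(G) = E - N + 2P
V(G) = 22 - 18 + 2*2
V(G) = 4 + 4
V(G) = 8

8


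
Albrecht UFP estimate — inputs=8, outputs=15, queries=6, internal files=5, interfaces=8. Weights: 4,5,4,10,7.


UFP = EI*4 + EO*5 + EQ*4 + ILF*10 + EIF*7
UFP = 8*4 + 15*5 + 6*4 + 5*10 + 8*7
UFP = 32 + 75 + 24 + 50 + 56
UFP = 237

237


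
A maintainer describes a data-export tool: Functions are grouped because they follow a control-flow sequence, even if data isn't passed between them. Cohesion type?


Reasoning: Grouped by order of execution within a routine, not by data flow
Type: Procedural cohesion

Procedural cohesion


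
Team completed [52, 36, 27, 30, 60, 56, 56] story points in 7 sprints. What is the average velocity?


Formula: Avg velocity = Total points / Number of sprints
Points: [52, 36, 27, 30, 60, 56, 56]
Sum = 52 + 36 + 27 + 30 + 60 + 56 + 56 = 317
Avg velocity = 317 / 7 = 45.29 points/sprint

45.29 points/sprint


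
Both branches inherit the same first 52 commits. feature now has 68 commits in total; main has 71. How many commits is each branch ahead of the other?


Common ancestor: commit #52
feature commits after divergence: 68 - 52 = 16
main commits after divergence: 71 - 52 = 19
feature is 16 commits ahead of main
main is 19 commits ahead of feature

feature ahead: 16, main ahead: 19


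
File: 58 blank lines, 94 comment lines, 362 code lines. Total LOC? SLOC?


Total LOC = blank + comment + code
Total LOC = 58 + 94 + 362 = 514
SLOC (source only) = code = 362

Total LOC: 514, SLOC: 362


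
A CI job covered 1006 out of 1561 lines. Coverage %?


Coverage = covered / total * 100
Coverage = 1006 / 1561 * 100
Coverage = 64.45%

64.45%


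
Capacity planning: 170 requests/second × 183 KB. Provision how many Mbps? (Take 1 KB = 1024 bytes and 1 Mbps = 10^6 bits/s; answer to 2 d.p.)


Formula: Mbps = payload_bytes * RPS * 8 / 1e6
Payload per request = 183 KB = 183 * 1024 = 187392 bytes
Total bytes/sec = 187392 * 170 = 31856640
Total bits/sec = 31856640 * 8 = 254853120
Mbps = 254853120 / 1e6 = 254.85

254.85 Mbps


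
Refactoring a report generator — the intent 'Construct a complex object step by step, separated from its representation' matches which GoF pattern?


This matches the Builder pattern

Builder


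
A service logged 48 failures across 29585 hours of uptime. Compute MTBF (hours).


Formula: MTBF = Total operating time / Number of failures
MTBF = 29585 / 48
MTBF = 616.35 hours

616.35 hours


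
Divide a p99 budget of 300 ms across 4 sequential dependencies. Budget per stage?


Formula: per_stage = total_budget / stages
per_stage = 300 / 4
per_stage = 75.0 ms

75.0 ms


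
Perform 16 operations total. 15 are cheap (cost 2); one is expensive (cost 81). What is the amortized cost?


Formula: Amortized cost = Total cost / Operations
Total cost = (15 * 2) + (1 * 81)
Total cost = 30 + 81 = 111
Amortized = 111 / 16 = 6.9375

6.9375


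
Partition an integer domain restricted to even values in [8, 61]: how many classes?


Constraint: even integers in [8, 61]
Class 1: x < 8 — out-of-range invalid
Class 2: x in [8,61] but odd — wrong type invalid
Class 3: x in [8,61] and even — valid
Class 4: x > 61 — out-of-range invalid
Total equivalence classes: 4

4 equivalence classes


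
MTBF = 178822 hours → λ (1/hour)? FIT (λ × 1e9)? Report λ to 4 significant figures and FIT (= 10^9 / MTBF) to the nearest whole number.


Formula: λ = 1 / MTBF; FIT = λ × 1e9 = 1e9 / MTBF
λ = 1 / 178822 ≈ 5.592e-06 failures/hour
FIT = 1e9 / 178822 ≈ 5592 failures per 1e9 hours (nearest whole number)

λ = 5.592e-06 /h, FIT = 5592


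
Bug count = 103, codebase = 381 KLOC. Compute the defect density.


Defect density = defects / KLOC
Defect density = 103 / 381
Defect density = 0.27 defects/KLOC

0.27 defects/KLOC


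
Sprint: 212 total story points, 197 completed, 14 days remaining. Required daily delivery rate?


Formula: Required rate = Remaining points / Days left
Remaining = 212 - 197 = 15 points
Required rate = 15 / 14 = 1.07 points/day

1.07 points/day


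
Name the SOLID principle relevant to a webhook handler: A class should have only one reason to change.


This describes the Single Responsibility Principle (SRP)

Single Responsibility Principle (SRP)


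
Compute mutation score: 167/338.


Mutation score = killed / total * 100
Mutation score = 167 / 338 * 100
Mutation score = 49.41%

49.41%


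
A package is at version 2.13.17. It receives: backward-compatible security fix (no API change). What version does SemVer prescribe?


Current: 2.13.17
Change category: 'backward-compatible security fix (no API change)' → patch bump
SemVer rule: patch bump → increment PATCH (MAJOR and MINOR unchanged)
New: 2.13.18

2.13.18


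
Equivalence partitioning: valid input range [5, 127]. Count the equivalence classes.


Valid range: [5, 127]
Class 1: x < 5 — invalid
Class 2: 5 ≤ x ≤ 127 — valid
Class 3: x > 127 — invalid
Total equivalence classes: 3

3 equivalence classes


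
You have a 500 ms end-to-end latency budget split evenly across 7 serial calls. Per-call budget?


Formula: per_stage = total_budget / stages
per_stage = 500 / 7
per_stage = 71.43 ms

71.43 ms


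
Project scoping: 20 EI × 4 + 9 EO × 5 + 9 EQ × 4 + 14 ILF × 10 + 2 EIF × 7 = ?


UFP = EI*4 + EO*5 + EQ*4 + ILF*10 + EIF*7
UFP = 20*4 + 9*5 + 9*4 + 14*10 + 2*7
UFP = 80 + 45 + 36 + 140 + 14
UFP = 315

315


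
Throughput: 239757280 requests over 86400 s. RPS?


Formula: throughput = requests / seconds
throughput = 239757280 / 86400
throughput = 2774.97 requests/second

2774.97 requests/second


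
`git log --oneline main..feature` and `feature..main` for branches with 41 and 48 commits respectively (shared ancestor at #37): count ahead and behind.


Common ancestor: commit #37
feature commits after divergence: 41 - 37 = 4
main commits after divergence: 48 - 37 = 11
feature is 4 commits ahead of main
main is 11 commits ahead of feature

feature ahead: 4, main ahead: 11


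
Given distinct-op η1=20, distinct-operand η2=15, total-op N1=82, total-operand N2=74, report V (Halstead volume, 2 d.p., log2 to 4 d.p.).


Formula: V = N * log2(η), where N = N1 + N2 and η = η1 + η2
η = 20 + 15 = 35
N = 82 + 74 = 156
log2(35) ≈ 5.1293
V = 156 * 5.1293 = 800.17

800.17


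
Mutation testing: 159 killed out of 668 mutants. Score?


Mutation score = killed / total * 100
Mutation score = 159 / 668 * 100
Mutation score = 23.8%

23.8%


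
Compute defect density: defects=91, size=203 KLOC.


Defect density = defects / KLOC
Defect density = 91 / 203
Defect density = 0.448 defects/KLOC

0.448 defects/KLOC


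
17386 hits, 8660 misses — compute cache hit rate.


Formula: hit rate = hits / (hits + misses) * 100
hit rate = 17386 / (17386 + 8660) * 100
hit rate = 17386 / 26046 * 100
hit rate = 66.75%

66.75%


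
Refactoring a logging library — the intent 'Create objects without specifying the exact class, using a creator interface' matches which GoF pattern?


This matches the Factory Method pattern

Factory Method


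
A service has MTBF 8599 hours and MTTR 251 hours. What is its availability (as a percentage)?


Availability = MTBF / (MTBF + MTTR)
Availability = 8599 / (8599 + 251)
Availability = 8599 / 8850
Availability = 97.1638%

97.1638%


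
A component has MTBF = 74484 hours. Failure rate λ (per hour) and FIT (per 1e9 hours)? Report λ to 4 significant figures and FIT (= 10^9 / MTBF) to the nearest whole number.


Formula: λ = 1 / MTBF; FIT = λ × 1e9 = 1e9 / MTBF
λ = 1 / 74484 ≈ 1.343e-05 failures/hour
FIT = 1e9 / 74484 ≈ 13426 failures per 1e9 hours (nearest whole number)

λ = 1.343e-05 /h, FIT = 13426


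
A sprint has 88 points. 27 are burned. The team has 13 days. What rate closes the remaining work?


Formula: Required rate = Remaining points / Days left
Remaining = 88 - 27 = 61 points
Required rate = 61 / 13 = 4.69 points/day

4.69 points/day


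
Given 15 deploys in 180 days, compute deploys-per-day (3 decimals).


Formula: deployments per day = releases / days
= 15 / 180
= 0.083 deploys/day
(equivalently, 0.58 deploys/week)

0.083 deploys/day


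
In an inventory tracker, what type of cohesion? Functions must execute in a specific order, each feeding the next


Reasoning: Output of one is input to next
Type: Sequential cohesion

Sequential cohesion


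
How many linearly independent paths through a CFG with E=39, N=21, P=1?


Formula: V(G) = E - N + 2P
V(G) = 39 - 21 + 2*1
V(G) = 18 + 2
V(G) = 20

20


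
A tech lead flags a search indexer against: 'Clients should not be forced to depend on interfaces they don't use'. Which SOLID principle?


This describes the Interface Segregation Principle (ISP)

Interface Segregation Principle (ISP)


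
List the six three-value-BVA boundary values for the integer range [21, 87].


Range: [21, 87]
Boundaries: just below min, min, min+1, max-1, max, just above max
Values: [20, 21, 22, 86, 87, 88]

[20, 21, 22, 86, 87, 88]


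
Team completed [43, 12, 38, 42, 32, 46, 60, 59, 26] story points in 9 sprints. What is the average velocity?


Formula: Avg velocity = Total points / Number of sprints
Points: [43, 12, 38, 42, 32, 46, 60, 59, 26]
Sum = 43 + 12 + 38 + 42 + 32 + 46 + 60 + 59 + 26 = 358
Avg velocity = 358 / 9 = 39.78 points/sprint

39.78 points/sprint


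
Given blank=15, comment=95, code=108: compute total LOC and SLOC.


Total LOC = blank + comment + code
Total LOC = 15 + 95 + 108 = 218
SLOC (source only) = code = 108

Total LOC: 218, SLOC: 108


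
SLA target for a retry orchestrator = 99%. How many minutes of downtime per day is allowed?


Formula: allowed downtime = period * (100 - SLA) / 100
Period (day) = 1440 minutes
Unavailability fraction = (100 - 99.0) / 100
Allowed downtime = 1440 * (100 - 99.0) / 100
Allowed downtime = 14.4 minutes

14.4 minutes


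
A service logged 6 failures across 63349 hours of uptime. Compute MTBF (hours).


Formula: MTBF = Total operating time / Number of failures
MTBF = 63349 / 6
MTBF = 10558.17 hours

10558.17 hours


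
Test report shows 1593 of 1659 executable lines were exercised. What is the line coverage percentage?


Coverage = covered / total * 100
Coverage = 1593 / 1659 * 100
Coverage = 96.02%

96.02%


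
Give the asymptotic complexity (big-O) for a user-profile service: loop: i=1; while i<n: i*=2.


Reasoning: i doubles each step so iterations are log2(n)
Complexity: O(log n)

O(log n)


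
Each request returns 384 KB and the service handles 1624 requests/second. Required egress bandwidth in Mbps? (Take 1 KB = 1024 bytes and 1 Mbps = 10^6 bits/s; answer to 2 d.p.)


Formula: Mbps = payload_bytes * RPS * 8 / 1e6
Payload per request = 384 KB = 384 * 1024 = 393216 bytes
Total bytes/sec = 393216 * 1624 = 638582784
Total bits/sec = 638582784 * 8 = 5108662272
Mbps = 5108662272 / 1e6 = 5108.66

5108.66 Mbps


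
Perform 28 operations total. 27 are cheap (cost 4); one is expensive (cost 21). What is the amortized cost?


Formula: Amortized cost = Total cost / Operations
Total cost = (27 * 4) + (1 * 21)
Total cost = 108 + 21 = 129
Amortized = 129 / 28 = 4.6071

4.6071


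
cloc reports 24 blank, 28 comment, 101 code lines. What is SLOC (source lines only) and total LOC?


Total LOC = blank + comment + code
Total LOC = 24 + 28 + 101 = 153
SLOC (source only) = code = 101

Total LOC: 153, SLOC: 101


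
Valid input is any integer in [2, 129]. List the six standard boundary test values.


Range: [2, 129]
Boundaries: just below min, min, min+1, max-1, max, just above max
Values: [1, 2, 3, 128, 129, 130]

[1, 2, 3, 128, 129, 130]


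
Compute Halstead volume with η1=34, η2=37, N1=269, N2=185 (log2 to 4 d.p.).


Formula: V = N * log2(η), where N = N1 + N2 and η = η1 + η2
η = 34 + 37 = 71
N = 269 + 185 = 454
log2(71) ≈ 6.1497
V = 454 * 6.1497 = 2791.96

2791.96


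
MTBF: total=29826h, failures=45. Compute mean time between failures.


Formula: MTBF = Total operating time / Number of failures
MTBF = 29826 / 45
MTBF = 662.8 hours

662.8 hours


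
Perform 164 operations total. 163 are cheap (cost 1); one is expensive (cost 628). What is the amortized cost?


Formula: Amortized cost = Total cost / Operations
Total cost = (163 * 1) + (1 * 628)
Total cost = 163 + 628 = 791
Amortized = 791 / 164 = 4.8232

4.8232


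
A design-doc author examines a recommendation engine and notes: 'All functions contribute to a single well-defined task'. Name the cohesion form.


Reasoning: Best: single purpose
Type: Functional cohesion

Functional cohesion


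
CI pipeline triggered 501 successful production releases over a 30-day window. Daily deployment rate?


Formula: deployments per day = releases / days
= 501 / 30
= 16.7 deploys/day
(equivalently, 116.9 deploys/week)

16.7 deploys/day


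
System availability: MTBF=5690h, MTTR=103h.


Availability = MTBF / (MTBF + MTTR)
Availability = 5690 / (5690 + 103)
Availability = 5690 / 5793
Availability = 98.222%

98.222%


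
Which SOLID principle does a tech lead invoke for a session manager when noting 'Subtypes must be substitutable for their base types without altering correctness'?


This describes the Liskov Substitution Principle (LSP)

Liskov Substitution Principle (LSP)


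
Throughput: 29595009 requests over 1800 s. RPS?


Formula: throughput = requests / seconds
throughput = 29595009 / 1800
throughput = 16441.67 requests/second

16441.67 requests/second


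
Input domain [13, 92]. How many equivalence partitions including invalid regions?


Valid range: [13, 92]
Class 1: x < 13 — invalid
Class 2: 13 ≤ x ≤ 92 — valid
Class 3: x > 92 — invalid
Total equivalence classes: 3

3 equivalence classes


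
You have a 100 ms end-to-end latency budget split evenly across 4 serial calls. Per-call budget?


Formula: per_stage = total_budget / stages
per_stage = 100 / 4
per_stage = 25.0 ms

25.0 ms


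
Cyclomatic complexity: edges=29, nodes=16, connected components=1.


Formula: V(G) = E - N + 2P
V(G) = 29 - 16 + 2*1
V(G) = 13 + 2
V(G) = 15

15


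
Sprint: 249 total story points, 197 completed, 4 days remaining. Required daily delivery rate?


Formula: Required rate = Remaining points / Days left
Remaining = 249 - 197 = 52 points
Required rate = 52 / 4 = 13.0 points/day

13.0 points/day


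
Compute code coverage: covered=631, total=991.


Coverage = covered / total * 100
Coverage = 631 / 991 * 100
Coverage = 63.67%

63.67%


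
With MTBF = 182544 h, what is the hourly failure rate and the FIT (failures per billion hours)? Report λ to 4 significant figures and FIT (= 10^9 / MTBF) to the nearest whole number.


Formula: λ = 1 / MTBF; FIT = λ × 1e9 = 1e9 / MTBF
λ = 1 / 182544 ≈ 5.478e-06 failures/hour
FIT = 1e9 / 182544 ≈ 5478 failures per 1e9 hours (nearest whole number)

λ = 5.478e-06 /h, FIT = 5478


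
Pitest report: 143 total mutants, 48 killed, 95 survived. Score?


Mutation score = killed / total * 100
Mutation score = 48 / 143 * 100
Mutation score = 33.57%

33.57%


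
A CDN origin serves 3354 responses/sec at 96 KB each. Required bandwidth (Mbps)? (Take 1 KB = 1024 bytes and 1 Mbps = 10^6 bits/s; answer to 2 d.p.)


Formula: Mbps = payload_bytes * RPS * 8 / 1e6
Payload per request = 96 KB = 96 * 1024 = 98304 bytes
Total bytes/sec = 98304 * 3354 = 329711616
Total bits/sec = 329711616 * 8 = 2637692928
Mbps = 2637692928 / 1e6 = 2637.69

2637.69 Mbps


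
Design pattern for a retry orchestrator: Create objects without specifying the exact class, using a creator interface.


This matches the Factory Method pattern

Factory Method


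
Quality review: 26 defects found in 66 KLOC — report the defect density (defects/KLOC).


Defect density = defects / KLOC
Defect density = 26 / 66
Defect density = 0.394 defects/KLOC

0.394 defects/KLOC


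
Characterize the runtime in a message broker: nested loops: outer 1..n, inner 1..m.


Reasoning: product of independent bounds
Complexity: O(n*m)

O(n*m)


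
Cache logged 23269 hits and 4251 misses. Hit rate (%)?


Formula: hit rate = hits / (hits + misses) * 100
hit rate = 23269 / (23269 + 4251) * 100
hit rate = 23269 / 27520 * 100
hit rate = 84.55%

84.55%


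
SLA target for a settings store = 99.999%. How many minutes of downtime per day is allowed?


Formula: allowed downtime = period * (100 - SLA) / 100
Period (day) = 1440 minutes
Unavailability fraction = (100 - 99.999) / 100
Allowed downtime = 1440 * (100 - 99.999) / 100
Allowed downtime = 0.0144 minutes

0.0144 minutes


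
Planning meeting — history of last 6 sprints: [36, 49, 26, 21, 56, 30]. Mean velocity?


Formula: Avg velocity = Total points / Number of sprints
Points: [36, 49, 26, 21, 56, 30]
Sum = 36 + 49 + 26 + 21 + 56 + 30 = 218
Avg velocity = 218 / 6 = 36.33 points/sprint

36.33 points/sprint


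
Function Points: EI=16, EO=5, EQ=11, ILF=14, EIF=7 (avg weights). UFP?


UFP = EI*4 + EO*5 + EQ*4 + ILF*10 + EIF*7
UFP = 16*4 + 5*5 + 11*4 + 14*10 + 7*7
UFP = 64 + 25 + 44 + 140 + 49
UFP = 322

322


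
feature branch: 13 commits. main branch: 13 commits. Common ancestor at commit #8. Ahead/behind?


Common ancestor: commit #8
feature commits after divergence: 13 - 8 = 5
main commits after divergence: 13 - 8 = 5
feature is 5 commits ahead of main
main is 5 commits ahead of feature

feature ahead: 5, main ahead: 5


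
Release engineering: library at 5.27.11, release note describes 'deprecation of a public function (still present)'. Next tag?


Current: 5.27.11
Change category: 'deprecation of a public function (still present)' → minor bump
SemVer rule: minor bump → increment MINOR, reset PATCH to 0 (MAJOR unchanged)
New: 5.28.0

5.28.0


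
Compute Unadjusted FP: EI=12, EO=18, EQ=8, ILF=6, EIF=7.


UFP = EI*4 + EO*5 + EQ*4 + ILF*10 + EIF*7
UFP = 12*4 + 18*5 + 8*4 + 6*10 + 7*7
UFP = 48 + 90 + 32 + 60 + 49
UFP = 279

279


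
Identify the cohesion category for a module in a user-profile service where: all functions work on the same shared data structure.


Reasoning: Functions share data
Type: Communicational cohesion

Communicational cohesion


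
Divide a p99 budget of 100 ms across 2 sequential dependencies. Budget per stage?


Formula: per_stage = total_budget / stages
per_stage = 100 / 2
per_stage = 50.0 ms

50.0 ms


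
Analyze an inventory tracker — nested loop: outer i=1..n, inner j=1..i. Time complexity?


Reasoning: triangle: n(n+1)/2 ~ n^2/2
Complexity: O(n^2)

O(n^2)


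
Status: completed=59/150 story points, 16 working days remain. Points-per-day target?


Formula: Required rate = Remaining points / Days left
Remaining = 150 - 59 = 91 points
Required rate = 91 / 16 = 5.69 points/day

5.69 points/day


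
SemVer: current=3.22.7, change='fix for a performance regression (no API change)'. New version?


Current: 3.22.7
Change category: 'fix for a performance regression (no API change)' → patch bump
SemVer rule: patch bump → increment PATCH (MAJOR and MINOR unchanged)
New: 3.22.8

3.22.8


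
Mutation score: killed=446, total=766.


Mutation score = killed / total * 100
Mutation score = 446 / 766 * 100
Mutation score = 58.22%

58.22%


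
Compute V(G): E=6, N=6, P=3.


Formula: V(G) = E - N + 2P
V(G) = 6 - 6 + 2*3
V(G) = 0 + 6
V(G) = 6

6


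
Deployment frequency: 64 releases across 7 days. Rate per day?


Formula: deployments per day = releases / days
= 64 / 7
= 9.143 deploys/day
(equivalently, 64.0 deploys/week)

9.143 deploys/day


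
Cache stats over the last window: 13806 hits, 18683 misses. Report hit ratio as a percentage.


Formula: hit rate = hits / (hits + misses) * 100
hit rate = 13806 / (13806 + 18683) * 100
hit rate = 13806 / 32489 * 100
hit rate = 42.49%

42.49%


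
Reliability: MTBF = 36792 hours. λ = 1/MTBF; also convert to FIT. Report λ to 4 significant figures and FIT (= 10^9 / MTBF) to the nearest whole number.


Formula: λ = 1 / MTBF; FIT = λ × 1e9 = 1e9 / MTBF
λ = 1 / 36792 ≈ 2.718e-05 failures/hour
FIT = 1e9 / 36792 ≈ 27180 failures per 1e9 hours (nearest whole number)

λ = 2.718e-05 /h, FIT = 27180


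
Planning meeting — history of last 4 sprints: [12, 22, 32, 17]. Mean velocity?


Formula: Avg velocity = Total points / Number of sprints
Points: [12, 22, 32, 17]
Sum = 12 + 22 + 32 + 17 = 83
Avg velocity = 83 / 4 = 20.75 points/sprint

20.75 points/sprint


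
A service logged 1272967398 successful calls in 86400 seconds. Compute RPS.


Formula: throughput = requests / seconds
throughput = 1272967398 / 86400
throughput = 14733.42 requests/second

14733.42 requests/second


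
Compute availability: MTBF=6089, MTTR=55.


Availability = MTBF / (MTBF + MTTR)
Availability = 6089 / (6089 + 55)
Availability = 6089 / 6144
Availability = 99.1048%

99.1048%


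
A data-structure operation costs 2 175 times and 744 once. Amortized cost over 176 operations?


Formula: Amortized cost = Total cost / Operations
Total cost = (175 * 2) + (1 * 744)
Total cost = 350 + 744 = 1094
Amortized = 1094 / 176 = 6.2159

6.2159


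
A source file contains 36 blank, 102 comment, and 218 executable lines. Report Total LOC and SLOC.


Total LOC = blank + comment + code
Total LOC = 36 + 102 + 218 = 356
SLOC (source only) = code = 218

Total LOC: 356, SLOC: 218


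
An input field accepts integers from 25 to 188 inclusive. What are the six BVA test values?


Range: [25, 188]
Boundaries: just below min, min, min+1, max-1, max, just above max
Values: [24, 25, 26, 187, 188, 189]

[24, 25, 26, 187, 188, 189]


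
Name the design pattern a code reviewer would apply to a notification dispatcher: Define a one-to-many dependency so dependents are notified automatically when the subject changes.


This matches the Observer pattern

Observer


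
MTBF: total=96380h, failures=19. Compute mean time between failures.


Formula: MTBF = Total operating time / Number of failures
MTBF = 96380 / 19
MTBF = 5072.63 hours

5072.63 hours


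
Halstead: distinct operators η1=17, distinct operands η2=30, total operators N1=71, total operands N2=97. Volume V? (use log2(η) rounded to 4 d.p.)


Formula: V = N * log2(η), where N = N1 + N2 and η = η1 + η2
η = 17 + 30 = 47
N = 71 + 97 = 168
log2(47) ≈ 5.5546
V = 168 * 5.5546 = 933.17

933.17


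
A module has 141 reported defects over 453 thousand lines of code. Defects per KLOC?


Defect density = defects / KLOC
Defect density = 141 / 453
Defect density = 0.311 defects/KLOC

0.311 defects/KLOC


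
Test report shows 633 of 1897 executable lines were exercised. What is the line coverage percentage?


Coverage = covered / total * 100
Coverage = 633 / 1897 * 100
Coverage = 33.37%

33.37%


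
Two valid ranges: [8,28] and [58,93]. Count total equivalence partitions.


Valid ranges: [8,28] and [58,93]
Class 1: x < 8 — invalid
Class 2: 8 ≤ x ≤ 28 — valid
Class 3: 28 < x < 58 — invalid (gap between ranges)
Class 4: 58 ≤ x ≤ 93 — valid
Class 5: x > 93 — invalid
Total equivalence classes: 5

5 equivalence classes


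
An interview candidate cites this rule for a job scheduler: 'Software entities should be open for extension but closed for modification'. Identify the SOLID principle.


This describes the Open/Closed Principle (OCP)

Open/Closed Principle (OCP)


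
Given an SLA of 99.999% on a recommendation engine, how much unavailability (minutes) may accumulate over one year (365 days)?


Formula: allowed downtime = period * (100 - SLA) / 100
Period (year (365 days)) = 525600 minutes
Unavailability fraction = (100 - 99.999) / 100
Allowed downtime = 525600 * (100 - 99.999) / 100
Allowed downtime = 5.256 minutes

5.256 minutes


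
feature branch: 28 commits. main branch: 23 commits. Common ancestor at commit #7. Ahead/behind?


Common ancestor: commit #7
feature commits after divergence: 28 - 7 = 21
main commits after divergence: 23 - 7 = 16
feature is 21 commits ahead of main
main is 16 commits ahead of feature

feature ahead: 21, main ahead: 16


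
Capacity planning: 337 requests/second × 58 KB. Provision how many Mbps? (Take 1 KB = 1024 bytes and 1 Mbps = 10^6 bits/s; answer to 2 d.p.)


Formula: Mbps = payload_bytes * RPS * 8 / 1e6
Payload per request = 58 KB = 58 * 1024 = 59392 bytes
Total bytes/sec = 59392 * 337 = 20015104
Total bits/sec = 20015104 * 8 = 160120832
Mbps = 160120832 / 1e6 = 160.12

160.12 Mbps


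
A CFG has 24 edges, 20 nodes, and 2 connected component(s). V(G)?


Formula: V(G) = E - N + 2P
V(G) = 24 - 20 + 2*2
V(G) = 4 + 4
V(G) = 8

8


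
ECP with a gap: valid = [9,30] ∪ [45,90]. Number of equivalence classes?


Valid ranges: [9,30] and [45,90]
Class 1: x < 9 — invalid
Class 2: 9 ≤ x ≤ 30 — valid
Class 3: 30 < x < 45 — invalid (gap between ranges)
Class 4: 45 ≤ x ≤ 90 — valid
Class 5: x > 90 — invalid
Total equivalence classes: 5

5 equivalence classes


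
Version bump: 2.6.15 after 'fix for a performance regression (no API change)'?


Current: 2.6.15
Change category: 'fix for a performance regression (no API change)' → patch bump
SemVer rule: patch bump → increment PATCH (MAJOR and MINOR unchanged)
New: 2.6.16

2.6.16


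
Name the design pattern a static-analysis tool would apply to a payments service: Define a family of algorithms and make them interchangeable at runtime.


This matches the Strategy pattern

Strategy


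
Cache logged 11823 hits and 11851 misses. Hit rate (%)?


Formula: hit rate = hits / (hits + misses) * 100
hit rate = 11823 / (11823 + 11851) * 100
hit rate = 11823 / 23674 * 100
hit rate = 49.94%

49.94%


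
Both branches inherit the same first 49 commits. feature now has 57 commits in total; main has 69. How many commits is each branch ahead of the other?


Common ancestor: commit #49
feature commits after divergence: 57 - 49 = 8
main commits after divergence: 69 - 49 = 20
feature is 8 commits ahead of main
main is 20 commits ahead of feature

feature ahead: 8, main ahead: 20


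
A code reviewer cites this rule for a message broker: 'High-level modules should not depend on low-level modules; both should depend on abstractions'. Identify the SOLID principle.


This describes the Dependency Inversion Principle (DIP)

Dependency Inversion Principle (DIP)


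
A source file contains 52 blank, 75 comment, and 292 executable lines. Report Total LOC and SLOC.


Total LOC = blank + comment + code
Total LOC = 52 + 75 + 292 = 419
SLOC (source only) = code = 292

Total LOC: 419, SLOC: 292


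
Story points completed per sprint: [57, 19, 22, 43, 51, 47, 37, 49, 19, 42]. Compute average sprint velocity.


Formula: Avg velocity = Total points / Number of sprints
Points: [57, 19, 22, 43, 51, 47, 37, 49, 19, 42]
Sum = 57 + 19 + 22 + 43 + 51 + 47 + 37 + 49 + 19 + 42 = 386
Avg velocity = 386 / 10 = 38.6 points/sprint

38.6 points/sprint


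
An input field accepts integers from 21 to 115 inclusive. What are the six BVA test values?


Range: [21, 115]
Boundaries: just below min, min, min+1, max-1, max, just above max
Values: [20, 21, 22, 114, 115, 116]

[20, 21, 22, 114, 115, 116]


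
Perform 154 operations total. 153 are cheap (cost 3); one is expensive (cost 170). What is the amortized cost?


Formula: Amortized cost = Total cost / Operations
Total cost = (153 * 3) + (1 * 170)
Total cost = 459 + 170 = 629
Amortized = 629 / 154 = 4.0844

4.0844


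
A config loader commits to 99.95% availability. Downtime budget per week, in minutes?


Formula: allowed downtime = period * (100 - SLA) / 100
Period (week) = 10080 minutes
Unavailability fraction = (100 - 99.95) / 100
Allowed downtime = 10080 * (100 - 99.95) / 100
Allowed downtime = 5.04 minutes

5.04 minutes


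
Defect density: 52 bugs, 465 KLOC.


Defect density = defects / KLOC
Defect density = 52 / 465
Defect density = 0.112 defects/KLOC

0.112 defects/KLOC


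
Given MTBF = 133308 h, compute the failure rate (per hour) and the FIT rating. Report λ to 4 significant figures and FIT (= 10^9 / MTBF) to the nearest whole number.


Formula: λ = 1 / MTBF; FIT = λ × 1e9 = 1e9 / MTBF
λ = 1 / 133308 ≈ 7.501e-06 failures/hour
FIT = 1e9 / 133308 ≈ 7501 failures per 1e9 hours (nearest whole number)

λ = 7.501e-06 /h, FIT = 7501


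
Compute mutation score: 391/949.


Mutation score = killed / total * 100
Mutation score = 391 / 949 * 100
Mutation score = 41.2%

41.2%


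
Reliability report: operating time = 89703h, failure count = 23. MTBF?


Formula: MTBF = Total operating time / Number of failures
MTBF = 89703 / 23
MTBF = 3900.13 hours

3900.13 hours


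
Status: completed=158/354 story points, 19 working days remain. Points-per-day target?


Formula: Required rate = Remaining points / Days left
Remaining = 354 - 158 = 196 points
Required rate = 196 / 19 = 10.32 points/day

10.32 points/day


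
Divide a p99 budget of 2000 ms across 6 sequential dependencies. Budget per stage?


Formula: per_stage = total_budget / stages
per_stage = 2000 / 6
per_stage = 333.33 ms

333.33 ms


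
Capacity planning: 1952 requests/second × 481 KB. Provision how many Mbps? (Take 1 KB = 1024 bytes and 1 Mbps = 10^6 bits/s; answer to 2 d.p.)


Formula: Mbps = payload_bytes * RPS * 8 / 1e6
Payload per request = 481 KB = 481 * 1024 = 492544 bytes
Total bytes/sec = 492544 * 1952 = 961445888
Total bits/sec = 961445888 * 8 = 7691567104
Mbps = 7691567104 / 1e6 = 7691.57

7691.57 Mbps


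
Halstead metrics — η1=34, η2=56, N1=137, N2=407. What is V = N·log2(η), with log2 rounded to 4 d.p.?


Formula: V = N * log2(η), where N = N1 + N2 and η = η1 + η2
η = 34 + 56 = 90
N = 137 + 407 = 544
log2(90) ≈ 6.4919
V = 544 * 6.4919 = 3531.59

3531.59
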